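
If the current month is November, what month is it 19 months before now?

Dividing 19 by 12 gives quotient 1 and remainder 7.
November − 7 months → April.

April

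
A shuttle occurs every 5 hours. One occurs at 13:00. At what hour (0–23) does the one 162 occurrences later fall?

162·5 = 810.
Dividing 810 by 24 gives quotient 33 and remainder 18.
(13 + 18) mod 24 = 7.

7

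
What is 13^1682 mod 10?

9

Last digits of 3^n: 3, 9, 7, 1 (period 4).
1682 leaves remainder 2 on division by 4, so 13^1682 ends in 9.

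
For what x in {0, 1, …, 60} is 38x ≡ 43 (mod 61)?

38⁻¹ ≡ 53 (mod 61) because 38·53 = 2014 = 33·61 + 1.
Multiplying both sides by 53: x ≡ 53·43 = 2279 ≡ 22 (mod 61).

22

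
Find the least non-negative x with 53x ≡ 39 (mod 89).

36

53⁻¹ ≡ 42 (mod 89) because 53·42 = 2226 = 25·89 + 1.
Multiplying both sides by 42: x ≡ 42·39 = 1638 ≡ 36 (mod 89).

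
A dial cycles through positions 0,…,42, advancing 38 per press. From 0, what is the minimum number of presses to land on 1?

17

The inverse of 38 mod 43 is 17 (since 38·17 = 646 ≡ 1).
Multiplying both sides by 17: x ≡ 17·1 = 17 ≡ 17 (mod 43).
Check: 38·17 = 646 = 15·43 + 1.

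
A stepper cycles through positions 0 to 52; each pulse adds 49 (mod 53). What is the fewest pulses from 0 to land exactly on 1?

49·13 = 637 = 12·53 + 1, so 49⁻¹ ≡ 13 (mod 53).

13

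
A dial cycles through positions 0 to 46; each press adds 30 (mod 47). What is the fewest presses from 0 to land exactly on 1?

11

30·11 = 330 = 7·47 + 1, so 30⁻¹ ≡ 11 (mod 47).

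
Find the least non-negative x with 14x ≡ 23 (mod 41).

28

The inverse of 14 mod 41 is 3 (since 14·3 = 42 ≡ 1).
Multiplying both sides by 3: x ≡ 3·23 = 69 ≡ 28 (mod 41).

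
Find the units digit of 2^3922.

4

Last digits of 2^n: 2, 4, 8, 6 (period 4).
3922 leaves remainder 2 on division by 4, so 2^3922 ends in 4.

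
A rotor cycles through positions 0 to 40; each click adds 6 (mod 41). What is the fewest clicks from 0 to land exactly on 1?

41 = 6·6 + 5
6 = 1·5 + 1
5 = 5·1 + 0
Back-substituting gives 6·7 ≡ 1 (mod 41).

7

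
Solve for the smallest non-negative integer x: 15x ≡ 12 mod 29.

The inverse of 15 mod 29 is 2 (since 15·2 = 30 ≡ 1).
Multiplying both sides by 2: x ≡ 2·12 = 24 ≡ 24 (mod 29).

24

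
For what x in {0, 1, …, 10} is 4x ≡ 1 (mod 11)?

3

4⁻¹ ≡ 3 (mod 11) because 4·3 = 12 = 1·11 + 1.
So x ≡ 3·1 = 3 ≡ 3 (mod 11).
Check: 4·3 = 12 = 1·11 + 1.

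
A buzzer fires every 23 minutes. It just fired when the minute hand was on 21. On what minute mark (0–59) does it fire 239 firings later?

239·23 = 5497.
5497 mod 60 = 37 (since 91·60 = 5460).
(21 + 37) mod 60 = 58.

58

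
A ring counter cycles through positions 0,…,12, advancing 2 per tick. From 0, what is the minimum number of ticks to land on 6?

3

2⁻¹ ≡ 7 (mod 13) because 2·7 = 14 = 1·13 + 1.
So x ≡ 7·6 = 42 ≡ 3 (mod 13).
Check: 2·3 = 6 = 0·13 + 6.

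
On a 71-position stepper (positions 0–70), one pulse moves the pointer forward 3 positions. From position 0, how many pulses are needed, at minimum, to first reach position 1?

24

3·24 = 72 = 1·71 + 1, so 3⁻¹ ≡ 24 (mod 71).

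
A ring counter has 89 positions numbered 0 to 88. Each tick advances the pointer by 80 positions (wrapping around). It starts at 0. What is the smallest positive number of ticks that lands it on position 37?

75

80⁻¹ ≡ 79 (mod 89) because 80·79 = 6320 = 71·89 + 1.
Multiplying both sides by 79: x ≡ 79·37 = 2923 ≡ 75 (mod 89).
Check: 80·75 = 6000 = 67·89 + 37.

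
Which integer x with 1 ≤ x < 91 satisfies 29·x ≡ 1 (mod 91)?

22

29·22 = 638 = 7·91 + 1, so 29⁻¹ ≡ 22 (mod 91).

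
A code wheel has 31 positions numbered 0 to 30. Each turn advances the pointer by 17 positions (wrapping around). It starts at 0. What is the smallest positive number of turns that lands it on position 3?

2

The inverse of 17 mod 31 is 11 (since 17·11 = 187 ≡ 1).
Multiplying both sides by 11: x ≡ 11·3 = 33 ≡ 2 (mod 31).
Check: 17·2 = 34 = 1·31 + 3.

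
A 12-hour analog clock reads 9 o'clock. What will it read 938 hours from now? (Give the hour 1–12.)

938 = 78·12 + 2, so 938 mod 12 = 2.
9 + 2 → 11 on a 12-hour dial.

11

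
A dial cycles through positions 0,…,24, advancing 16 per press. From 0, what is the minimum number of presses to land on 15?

The inverse of 16 mod 25 is 11 (since 16·11 = 176 ≡ 1).
So x ≡ 11·15 = 165 ≡ 15 (mod 25).

15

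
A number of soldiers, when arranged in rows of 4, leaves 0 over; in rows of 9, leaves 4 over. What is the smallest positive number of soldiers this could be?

x ≡ 0 (mod 4) gives x ∈ {0, 4}.
The first of these with x mod 9 = 4 is 4.

4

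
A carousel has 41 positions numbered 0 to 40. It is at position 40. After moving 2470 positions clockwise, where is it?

9

2470 − 60·41 = 10, so 2470 ≡ 10 (mod 41).
(40 + 10) mod 41 = 9.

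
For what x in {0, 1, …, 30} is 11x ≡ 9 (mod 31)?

29

11⁻¹ ≡ 17 (mod 31) because 11·17 = 187 = 6·31 + 1.
Multiplying both sides by 17: x ≡ 17·9 = 153 ≡ 29 (mod 31).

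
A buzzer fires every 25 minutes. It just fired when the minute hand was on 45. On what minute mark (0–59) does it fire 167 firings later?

167·25 = 4175.
4175 − 69·60 = 35, so 4175 ≡ 35 (mod 60).
(45 + 35) mod 60 = 20.

20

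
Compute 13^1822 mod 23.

9

Square-and-reduce mod 23: 13^1≡13, 13^2≡8, 13^4≡18, 13^8≡2, 13^16≡4, 13^32≡16, 13^64≡3, 13^128≡9, 13^256≡12, 13^512≡6, 13^1024≡13.
Since 1822 = 2 + 4 + 8 + 16 + 256 + 512 + 1024 in binary, 13^1822 ≡ 8·18·2·4·12·6·13 ≡ 9 (mod 23).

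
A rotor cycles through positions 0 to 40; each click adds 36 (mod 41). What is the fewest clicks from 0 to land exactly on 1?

36·8 = 288 = 7·41 + 1, so 36⁻¹ ≡ 8 (mod 41).

8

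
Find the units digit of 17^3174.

Last digits of 7^n: 7, 9, 3, 1 (period 4).
3174 leaves remainder 2 on division by 4, so 17^3174 ends in 9.

9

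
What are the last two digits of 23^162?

29

Successive squares of 23 mod 100: 23^1≡23, 23^2≡29, 23^4≡41, 23^8≡81, 23^16≡61, 23^32≡21, 23^64≡41, 23^128≡81.
Since 162 = 2 + 32 + 128 in binary, 23^162 ≡ 29·21·81 ≡ 29 (mod 100).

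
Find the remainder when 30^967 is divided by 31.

30

Square-and-reduce mod 31: 30^1≡30, 30^2≡1, 30^4≡1, 30^8≡1, 30^16≡1, 30^32≡1, 30^64≡1, 30^128≡1, 30^256≡1, 30^512≡1.
Since 967 = 1 + 2 + 4 + 64 + 128 + 256 + 512 in binary, 30^967 ≡ 30·1·1·1·1·1·1 ≡ 30 (mod 31).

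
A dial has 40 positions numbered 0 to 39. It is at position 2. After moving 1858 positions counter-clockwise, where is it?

24

1858 = 46·40 + 18, so 1858 mod 40 = 18.
(2 − 18) mod 40 = 24.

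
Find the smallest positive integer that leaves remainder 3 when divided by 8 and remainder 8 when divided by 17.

59

Since 17·1 ≡ 1 (mod 8), take x = 8 + 17·((3−8)·1 mod 8) = 8 + 17·3 = 59.
Check: 59 mod 8 = 3, 59 mod 17 = 8.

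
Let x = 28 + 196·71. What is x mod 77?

196·71 = 13916.
13916 − 180·77 = 56, so 13916 ≡ 56 (mod 77).
(28 + 56) mod 77 = 7.

7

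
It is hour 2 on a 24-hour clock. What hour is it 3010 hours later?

12

Dividing 3010 by 24 gives quotient 125 and remainder 10.
(2 + 10) mod 24 = 12.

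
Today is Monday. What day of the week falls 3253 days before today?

3253 mod 7 = 5 (since 464·7 = 3248).
Monday − 5 days → Wednesday.

Wednesday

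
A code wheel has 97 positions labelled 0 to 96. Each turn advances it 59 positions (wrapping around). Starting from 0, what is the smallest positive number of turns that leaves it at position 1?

97 = 1·59 + 38
59 = 1·38 + 21
38 = 1·21 + 17
21 = 1·17 + 4
17 = 4·4 + 1
4 = 4·1 + 0
Back-substituting gives 59·74 ≡ 1 (mod 97).

74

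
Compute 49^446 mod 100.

1

By repeated squaring mod 100: 49^1≡49, 49^2≡1, 49^4≡1, 49^8≡1, 49^16≡1, 49^32≡1, 49^64≡1, 49^128≡1, 49^256≡1.
Since 446 = 2 + 4 + 8 + 16 + 32 + 128 + 256 in binary, 49^446 ≡ 1·1·1·1·1·1·1 ≡ 1 (mod 100).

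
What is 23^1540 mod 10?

Last digits of 3^n: 3, 9, 7, 1 (period 4).
1540 mod 4 = 0, so the last digit matches 3^4 = 1.

1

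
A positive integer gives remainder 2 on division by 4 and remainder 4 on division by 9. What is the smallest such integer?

x ≡ 2 (mod 4) gives x ∈ {2, 6, 10, 14, 18, 22}.
The first of these with x mod 9 = 4 is 22.

22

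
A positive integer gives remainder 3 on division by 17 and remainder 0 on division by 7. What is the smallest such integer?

105

Since 7·5 ≡ 1 (mod 17), take x = 0 + 7·((3−0)·5 mod 17) = 0 + 7·15 = 105.
Check: 105 mod 17 = 3, 105 mod 7 = 0.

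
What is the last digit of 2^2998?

4

Last digits of 2^n: 2, 4, 8, 6 (period 4).
2998 leaves remainder 2 on division by 4, so 2^2998 ends in 4.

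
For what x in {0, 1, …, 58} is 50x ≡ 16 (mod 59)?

The inverse of 50 mod 59 is 13 (since 50·13 = 650 ≡ 1).
Multiplying both sides by 13: x ≡ 13·16 = 208 ≡ 31 (mod 59).

31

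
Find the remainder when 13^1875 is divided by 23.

4

Square-and-reduce mod 23: 13^1≡13, 13^2≡8, 13^4≡18, 13^8≡2, 13^16≡4, 13^32≡16, 13^64≡3, 13^128≡9, 13^256≡12, 13^512≡6, 13^1024≡13.
Since 1875 = 1 + 2 + 16 + 64 + 256 + 512 + 1024 in binary, 13^1875 ≡ 13·8·4·3·12·6·13 ≡ 4 (mod 23).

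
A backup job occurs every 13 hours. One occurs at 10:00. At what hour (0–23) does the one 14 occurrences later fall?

0

14·13 = 182.
182 mod 24 = 14 (since 7·24 = 168).
(10 + 14) mod 24 = 0.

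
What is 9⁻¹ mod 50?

39

9·39 = 351 = 7·50 + 1, so 9⁻¹ ≡ 39 (mod 50).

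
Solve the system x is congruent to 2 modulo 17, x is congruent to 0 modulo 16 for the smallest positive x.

240

x ≡ 0 (mod 16) gives x ∈ {0, 16, 32, 48, 64, 80, 96, 112, …}.
The first of these with x mod 17 = 2 is 240.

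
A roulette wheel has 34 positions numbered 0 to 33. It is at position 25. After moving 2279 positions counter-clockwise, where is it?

24

2279 mod 34 = 1 (since 67·34 = 2278).
(25 − 1) mod 34 = 24.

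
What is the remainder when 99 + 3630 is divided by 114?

3630 = 31·114 + 96, so 3630 mod 114 = 96.
(99 + 96) mod 114 = 81.

81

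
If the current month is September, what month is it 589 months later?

589 mod 12 = 1 (since 49·12 = 588).
September + 1 month → October.

October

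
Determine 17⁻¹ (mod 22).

17·13 = 221 = 10·22 + 1, so 17⁻¹ ≡ 13 (mod 22).

13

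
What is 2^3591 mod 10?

Powers of 2 mod 10 repeat with period 4: 2, 4, 8, 6.
3591 mod 4 = 3, so the last digit matches 2^3 = 8.

8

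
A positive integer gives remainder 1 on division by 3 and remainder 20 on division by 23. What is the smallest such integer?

x ≡ 1 (mod 3) gives x ∈ {1, 4, 7, 10, 13, 16, 19, 22, …}.
The first of these with x mod 23 = 20 is 43.

43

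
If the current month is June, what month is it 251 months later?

Dividing 251 by 12 gives quotient 20 and remainder 11.
June + 11 months → May.

May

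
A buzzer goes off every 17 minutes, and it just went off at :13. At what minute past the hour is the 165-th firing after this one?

165·17 = 2805.
2805 mod 60 = 45 (since 46·60 = 2760).
(13 + 45) mod 60 = 58.

58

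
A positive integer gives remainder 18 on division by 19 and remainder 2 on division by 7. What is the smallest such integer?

37

x ≡ 2 (mod 7) gives x ∈ {2, 9, 16, 23, 30, 37}.
The first of these with x mod 19 = 18 is 37.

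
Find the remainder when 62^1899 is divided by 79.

Successive squares of 62 mod 79: 62^1≡62, 62^2≡52, 62^4≡18, 62^8≡8, 62^16≡64, 62^32≡67, 62^64≡65, 62^128≡38, 62^256≡22, 62^512≡10, 62^1024≡21.
1899 = 1 + 2 + 8 + 32 + 64 + 256 + 512 + 1024, so 62^1899 ≡ 62·52·8·67·65·22·10·21 ≡ 62 (mod 79).

62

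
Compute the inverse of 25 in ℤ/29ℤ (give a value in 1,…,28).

7

29 = 1·25 + 4
25 = 6·4 + 1
4 = 4·1 + 0
Back-substituting gives 25·7 ≡ 1 (mod 29).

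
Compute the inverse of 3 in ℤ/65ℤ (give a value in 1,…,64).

22

3·22 = 66 = 1·65 + 1, so 3⁻¹ ≡ 22 (mod 65).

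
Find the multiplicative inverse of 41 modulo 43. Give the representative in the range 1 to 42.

21

41·21 = 861 = 20·43 + 1, so 41⁻¹ ≡ 21 (mod 43).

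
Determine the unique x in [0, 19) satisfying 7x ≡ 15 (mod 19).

13

The inverse of 7 mod 19 is 11 (since 7·11 = 77 ≡ 1).
Multiplying both sides by 11: x ≡ 11·15 = 165 ≡ 13 (mod 19).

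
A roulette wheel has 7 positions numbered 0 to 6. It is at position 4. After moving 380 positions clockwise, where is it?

6

380 mod 7 = 2 (since 54·7 = 378).
(4 + 2) mod 7 = 6.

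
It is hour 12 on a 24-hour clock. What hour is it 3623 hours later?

11

3623 = 150·24 + 23, so 3623 mod 24 = 23.
(12 + 23) mod 24 = 11.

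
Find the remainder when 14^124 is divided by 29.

Square-and-reduce mod 29: 14^1≡14, 14^2≡22, 14^4≡20, 14^8≡23, 14^16≡7, 14^32≡20, 14^64≡23.
Since 124 = 4 + 8 + 16 + 32 + 64 in binary, 14^124 ≡ 20·23·7·20·23 ≡ 25 (mod 29).

25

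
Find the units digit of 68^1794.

4

Last digits of 8^n: 8, 4, 2, 6 (period 4).
1794 leaves remainder 2 on division by 4, so 68^1794 ends in 4.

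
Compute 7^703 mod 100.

Successive squares of 7 mod 100: 7^1≡7, 7^2≡49, 7^4≡1, 7^8≡1, 7^16≡1, 7^32≡1, 7^64≡1, 7^128≡1, 7^256≡1, 7^512≡1.
Since 703 = 1 + 2 + 4 + 8 + 16 + 32 + 128 + 512 in binary, 7^703 ≡ 7·49·1·1·1·1·1·1 ≡ 43 (mod 100).

43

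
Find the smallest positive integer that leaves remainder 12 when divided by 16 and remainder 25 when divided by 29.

460

x ≡ 12 (mod 16) gives x ∈ {12, 28, 44, 60, 76, 92, 108, 124, …}.
The first of these with x mod 29 = 25 is 460.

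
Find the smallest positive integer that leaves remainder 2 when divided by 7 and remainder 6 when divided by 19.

Since 19·3 ≡ 1 (mod 7), take x = 6 + 19·((2−6)·3 mod 7) = 6 + 19·2 = 44.
Check: 44 mod 7 = 2, 44 mod 19 = 6.

44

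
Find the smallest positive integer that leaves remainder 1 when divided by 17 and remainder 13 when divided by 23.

358

x ≡ 1 (mod 17) gives x ∈ {1, 18, 35, 52, 69, 86, 103, 120, …}.
The first of these with x mod 23 = 13 is 358.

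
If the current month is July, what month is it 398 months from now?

398 = 33·12 + 2, so 398 mod 12 = 2.
July + 2 months → September.

September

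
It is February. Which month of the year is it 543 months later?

543 − 45·12 = 3, so 543 ≡ 3 (mod 12).
February + 3 months → May.

May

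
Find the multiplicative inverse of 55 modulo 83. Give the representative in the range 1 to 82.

55·80 = 4400 = 53·83 + 1, so 55⁻¹ ≡ 80 (mod 83).

80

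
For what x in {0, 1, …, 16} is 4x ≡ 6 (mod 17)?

10

4⁻¹ ≡ 13 (mod 17) because 4·13 = 52 = 3·17 + 1.
Multiplying both sides by 13: x ≡ 13·6 = 78 ≡ 10 (mod 17).
Check: 4·10 = 40 = 2·17 + 6.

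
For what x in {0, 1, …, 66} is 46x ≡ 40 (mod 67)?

30

The inverse of 46 mod 67 is 51 (since 46·51 = 2346 ≡ 1).
So x ≡ 51·40 = 2040 ≡ 30 (mod 67).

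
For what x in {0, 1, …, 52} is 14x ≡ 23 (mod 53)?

14⁻¹ ≡ 19 (mod 53) because 14·19 = 266 = 5·53 + 1.
So x ≡ 19·23 = 437 ≡ 13 (mod 53).

13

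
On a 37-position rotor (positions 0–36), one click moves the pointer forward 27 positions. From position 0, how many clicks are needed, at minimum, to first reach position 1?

11

27·11 = 297 = 8·37 + 1, so 27⁻¹ ≡ 11 (mod 37).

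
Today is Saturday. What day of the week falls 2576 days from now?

Saturday

Dividing 2576 by 7 gives quotient 368 and remainder 0.
Saturday + 0 days → Saturday.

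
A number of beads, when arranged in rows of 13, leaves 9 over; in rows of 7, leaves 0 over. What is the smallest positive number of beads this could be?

x ≡ 0 (mod 7) gives x ∈ {0, 7, 14, 21, 28, 35}.
The first of these with x mod 13 = 9 is 35.

35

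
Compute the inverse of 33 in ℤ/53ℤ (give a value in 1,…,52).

33·45 = 1485 = 28·53 + 1, so 33⁻¹ ≡ 45 (mod 53).

45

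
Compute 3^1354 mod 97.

73

By repeated squaring mod 97: 3^1≡3, 3^2≡9, 3^4≡81, 3^8≡62, 3^16≡61, 3^32≡35, 3^64≡61, 3^128≡35, 3^256≡61, 3^512≡35, 3^1024≡61.
1354 = 2 + 8 + 64 + 256 + 1024, so 3^1354 ≡ 9·62·61·61·61 ≡ 73 (mod 97).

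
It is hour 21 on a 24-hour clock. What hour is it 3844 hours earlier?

17

3844 − 160·24 = 4, so 3844 ≡ 4 (mod 24).
(21 − 4) mod 24 = 17.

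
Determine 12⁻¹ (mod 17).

12·10 = 120 = 7·17 + 1, so 12⁻¹ ≡ 10 (mod 17).

10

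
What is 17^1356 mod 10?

Last digits of 7^n: 7, 9, 3, 1 (period 4).
1356 leaves remainder 0 on division by 4, so 17^1356 ends in 1.

1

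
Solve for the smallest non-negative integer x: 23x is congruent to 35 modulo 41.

23⁻¹ ≡ 25 (mod 41) because 23·25 = 575 = 14·41 + 1.
Multiplying both sides by 25: x ≡ 25·35 = 875 ≡ 14 (mod 41).
Check: 23·14 = 322 = 7·41 + 35.

14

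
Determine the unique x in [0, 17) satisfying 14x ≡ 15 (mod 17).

The inverse of 14 mod 17 is 11 (since 14·11 = 154 ≡ 1).
Multiplying both sides by 11: x ≡ 11·15 = 165 ≡ 12 (mod 17).
Check: 14·12 = 168 = 9·17 + 15.

12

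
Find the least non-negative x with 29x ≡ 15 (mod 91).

57

The inverse of 29 mod 91 is 22 (since 29·22 = 638 ≡ 1).
Multiplying both sides by 22: x ≡ 22·15 = 330 ≡ 57 (mod 91).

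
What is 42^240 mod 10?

The units digit of 42^n cycles with period 4: 2, 4, 8, 6, …
240 leaves remainder 0 on division by 4, so 42^240 ends in 6.

6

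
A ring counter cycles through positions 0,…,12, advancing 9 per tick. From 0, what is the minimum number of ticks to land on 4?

12

9⁻¹ ≡ 3 (mod 13) because 9·3 = 27 = 2·13 + 1.
So x ≡ 3·4 = 12 ≡ 12 (mod 13).
Check: 9·12 = 108 = 8·13 + 4.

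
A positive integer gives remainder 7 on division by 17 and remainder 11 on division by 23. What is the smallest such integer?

126

x ≡ 7 (mod 17) gives x ∈ {7, 24, 41, 58, 75, 92, 109, 126}.
The first of these with x mod 23 = 11 is 126.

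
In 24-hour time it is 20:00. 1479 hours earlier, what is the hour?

5

Dividing 1479 by 24 gives quotient 61 and remainder 15.
(20 − 15) mod 24 = 5.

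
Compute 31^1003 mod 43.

Successive squares of 31 mod 43: 31^1≡31, 31^2≡15, 31^4≡10, 31^8≡14, 31^16≡24, 31^32≡17, 31^64≡31, 31^128≡15, 31^256≡10, 31^512≡14.
1003 = 1 + 2 + 8 + 32 + 64 + 128 + 256 + 512, so 31^1003 ≡ 31·15·14·17·31·15·10·14 ≡ 24 (mod 43).

24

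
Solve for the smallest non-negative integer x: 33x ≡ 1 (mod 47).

10

33⁻¹ ≡ 10 (mod 47) because 33·10 = 330 = 7·47 + 1.
Multiplying both sides by 10: x ≡ 10·1 = 10 ≡ 10 (mod 47).
Check: 33·10 = 330 = 7·47 + 1.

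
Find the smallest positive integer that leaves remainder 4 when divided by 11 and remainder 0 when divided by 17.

x ≡ 4 (mod 11) gives x ∈ {4, 15, 26, 37, 48, 59, 70, 81, …}.
The first of these with x mod 17 = 0 is 136.

136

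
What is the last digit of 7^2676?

Powers of 7 mod 10 repeat with period 4: 7, 9, 3, 1.
2676 mod 4 = 0, so the last digit matches 7^4 = 1.

1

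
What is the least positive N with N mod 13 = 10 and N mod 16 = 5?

x ≡ 10 (mod 13) gives x ∈ {10, 23, 36, 49, 62, 75, 88, 101}.
The first of these with x mod 16 = 5 is 101.

101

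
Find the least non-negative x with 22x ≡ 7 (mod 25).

6

The inverse of 22 mod 25 is 8 (since 22·8 = 176 ≡ 1).
Multiplying both sides by 8: x ≡ 8·7 = 56 ≡ 6 (mod 25).
Check: 22·6 = 132 = 5·25 + 7.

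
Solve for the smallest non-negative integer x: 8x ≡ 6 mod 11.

8⁻¹ ≡ 7 (mod 11) because 8·7 = 56 = 5·11 + 1.
So x ≡ 7·6 = 42 ≡ 9 (mod 11).
Check: 8·9 = 72 = 6·11 + 6.

9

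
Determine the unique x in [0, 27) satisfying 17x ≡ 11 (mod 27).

7

The inverse of 17 mod 27 is 8 (since 17·8 = 136 ≡ 1).
Multiplying both sides by 8: x ≡ 8·11 = 88 ≡ 7 (mod 27).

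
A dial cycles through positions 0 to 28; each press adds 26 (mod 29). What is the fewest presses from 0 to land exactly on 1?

19

29 = 1·26 + 3
26 = 8·3 + 2
3 = 1·2 + 1
2 = 2·1 + 0
Back-substituting gives 26·19 ≡ 1 (mod 29).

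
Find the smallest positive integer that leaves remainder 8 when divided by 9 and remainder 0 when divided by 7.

x ≡ 0 (mod 7) gives x ∈ {0, 7, 14, 21, 28, 35}.
The first of these with x mod 9 = 8 is 35.

35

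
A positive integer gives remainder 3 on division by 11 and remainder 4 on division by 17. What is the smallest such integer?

157

Since 17·2 ≡ 1 (mod 11), take x = 4 + 17·((3−4)·2 mod 11) = 4 + 17·9 = 157.
Check: 157 mod 11 = 3, 157 mod 17 = 4.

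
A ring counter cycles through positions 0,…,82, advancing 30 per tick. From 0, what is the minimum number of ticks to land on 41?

65

30⁻¹ ≡ 36 (mod 83) because 30·36 = 1080 = 13·83 + 1.
So x ≡ 36·41 = 1476 ≡ 65 (mod 83).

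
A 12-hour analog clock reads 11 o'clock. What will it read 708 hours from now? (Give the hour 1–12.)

11

708 mod 12 = 0 (since 59·12 = 708).
11 + 0 → 11 on a 12-hour dial.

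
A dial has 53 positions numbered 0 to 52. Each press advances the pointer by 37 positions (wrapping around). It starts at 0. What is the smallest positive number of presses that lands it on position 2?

37⁻¹ ≡ 43 (mod 53) because 37·43 = 1591 = 30·53 + 1.
So x ≡ 43·2 = 86 ≡ 33 (mod 53).

33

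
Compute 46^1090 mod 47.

1

By repeated squaring mod 47: 46^1≡46, 46^2≡1, 46^4≡1, 46^8≡1, 46^16≡1, 46^32≡1, 46^64≡1, 46^128≡1, 46^256≡1, 46^512≡1, 46^1024≡1.
Since 1090 = 2 + 64 + 1024 in binary, 46^1090 ≡ 1·1·1 ≡ 1 (mod 47).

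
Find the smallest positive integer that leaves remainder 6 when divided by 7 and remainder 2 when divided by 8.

x ≡ 6 (mod 7) gives x ∈ {6, 13, 20, 27, 34}.
The first of these with x mod 8 = 2 is 34.

34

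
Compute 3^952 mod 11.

Square-and-reduce mod 11: 3^1≡3, 3^2≡9, 3^4≡4, 3^8≡5, 3^16≡3, 3^32≡9, 3^64≡4, 3^128≡5, 3^256≡3, 3^512≡9.
Since 952 = 8 + 16 + 32 + 128 + 256 + 512 in binary, 3^952 ≡ 5·3·9·5·3·9 ≡ 9 (mod 11).

9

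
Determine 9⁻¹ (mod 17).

9·2 = 18 = 1·17 + 1, so 9⁻¹ ≡ 2 (mod 17).

2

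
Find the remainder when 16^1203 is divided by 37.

10

Successive squares of 16 mod 37: 16^1≡16, 16^2≡34, 16^4≡9, 16^8≡7, 16^16≡12, 16^32≡33, 16^64≡16, 16^128≡34, 16^256≡9, 16^512≡7, 16^1024≡12.
Since 1203 = 1 + 2 + 16 + 32 + 128 + 1024 in binary, 16^1203 ≡ 16·34·12·33·34·12 ≡ 10 (mod 37).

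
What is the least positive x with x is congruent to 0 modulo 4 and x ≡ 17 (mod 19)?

36

Since 19·3 ≡ 1 (mod 4), take x = 17 + 19·((0−17)·3 mod 4) = 17 + 19·1 = 36.
Check: 36 mod 4 = 0, 36 mod 19 = 17.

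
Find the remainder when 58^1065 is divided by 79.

Successive squares of 58 mod 79: 58^1≡58, 58^2≡46, 58^4≡62, 58^8≡52, 58^16≡18, 58^32≡8, 58^64≡64, 58^128≡67, 58^256≡65, 58^512≡38, 58^1024≡22.
Since 1065 = 1 + 8 + 32 + 1024 in binary, 58^1065 ≡ 58·52·8·22 ≡ 15 (mod 79).

15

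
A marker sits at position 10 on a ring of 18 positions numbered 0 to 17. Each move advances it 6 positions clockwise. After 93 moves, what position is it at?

10

93·6 = 558.
558 mod 18 = 0 (since 31·18 = 558).
(10 + 0) mod 18 = 10.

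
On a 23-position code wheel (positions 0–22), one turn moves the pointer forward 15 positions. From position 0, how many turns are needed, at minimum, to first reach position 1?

20

15·20 = 300 = 13·23 + 1, so 15⁻¹ ≡ 20 (mod 23).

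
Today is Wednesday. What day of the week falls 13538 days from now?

13538 = 1934·7 + 0, so 13538 mod 7 = 0.
Wednesday + 0 days → Wednesday.

Wednesday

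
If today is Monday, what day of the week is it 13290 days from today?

13290 = 1898·7 + 4, so 13290 mod 7 = 4.
Monday + 4 days → Friday.

Friday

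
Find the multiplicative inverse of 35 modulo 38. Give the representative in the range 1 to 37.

35·25 = 875 = 23·38 + 1, so 35⁻¹ ≡ 25 (mod 38).

25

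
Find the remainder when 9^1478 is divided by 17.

Square-and-reduce mod 17: 9^1≡9, 9^2≡13, 9^4≡16, 9^8≡1, 9^16≡1, 9^32≡1, 9^64≡1, 9^128≡1, 9^256≡1, 9^512≡1, 9^1024≡1.
Since 1478 = 2 + 4 + 64 + 128 + 256 + 1024 in binary, 9^1478 ≡ 13·16·1·1·1·1 ≡ 4 (mod 17).

4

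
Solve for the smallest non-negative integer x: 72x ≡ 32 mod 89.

40

72⁻¹ ≡ 68 (mod 89) because 72·68 = 4896 = 55·89 + 1.
So x ≡ 68·32 = 2176 ≡ 40 (mod 89).
Check: 72·40 = 2880 = 32·89 + 32.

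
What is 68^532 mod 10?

Powers of 8 mod 10 repeat with period 4: 8, 4, 2, 6.
532 mod 4 = 0, so the last digit matches 8^4 = 6.

6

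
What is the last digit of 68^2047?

Powers of 8 mod 10 repeat with period 4: 8, 4, 2, 6.
2047 leaves remainder 3 on division by 4, so 68^2047 ends in 2.

2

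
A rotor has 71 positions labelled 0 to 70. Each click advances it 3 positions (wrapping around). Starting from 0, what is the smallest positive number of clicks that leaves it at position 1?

24

71 = 23·3 + 2
3 = 1·2 + 1
2 = 2·1 + 0
Back-substituting gives 3·24 ≡ 1 (mod 71).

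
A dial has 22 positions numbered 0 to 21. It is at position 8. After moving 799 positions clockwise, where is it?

15

799 = 36·22 + 7, so 799 mod 22 = 7.
(8 + 7) mod 22 = 15.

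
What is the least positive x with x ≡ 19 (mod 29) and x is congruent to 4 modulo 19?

Since 19·26 ≡ 1 (mod 29), take x = 4 + 19·((19−4)·26 mod 29) = 4 + 19·13 = 251.
Check: 251 mod 29 = 19, 251 mod 19 = 4.

251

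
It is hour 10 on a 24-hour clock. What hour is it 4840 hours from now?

2

Dividing 4840 by 24 gives quotient 201 and remainder 16.
(10 + 16) mod 24 = 2.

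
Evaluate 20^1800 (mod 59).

Square-and-reduce mod 59: 20^1≡20, 20^2≡46, 20^4≡51, 20^8≡5, 20^16≡25, 20^32≡35, 20^64≡45, 20^128≡19, 20^256≡7, 20^512≡49, 20^1024≡41.
Since 1800 = 8 + 256 + 512 + 1024 in binary, 20^1800 ≡ 5·7·49·41 ≡ 46 (mod 59).

46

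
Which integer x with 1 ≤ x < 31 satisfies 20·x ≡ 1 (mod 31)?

31 = 1·20 + 11
20 = 1·11 + 9
11 = 1·9 + 2
9 = 4·2 + 1
2 = 2·1 + 0
Back-substituting gives 20·14 ≡ 1 (mod 31).

14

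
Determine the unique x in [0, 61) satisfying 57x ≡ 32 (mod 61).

57⁻¹ ≡ 15 (mod 61) because 57·15 = 855 = 14·61 + 1.
Multiplying both sides by 15: x ≡ 15·32 = 480 ≡ 53 (mod 61).
Check: 57·53 = 3021 = 49·61 + 32.

53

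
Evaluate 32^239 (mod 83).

19

Successive squares of 32 mod 83: 32^1≡32, 32^2≡28, 32^4≡37, 32^8≡41, 32^16≡21, 32^32≡26, 32^64≡12, 32^128≡61.
Since 239 = 1 + 2 + 4 + 8 + 32 + 64 + 128 in binary, 32^239 ≡ 32·28·37·41·26·12·61 ≡ 19 (mod 83).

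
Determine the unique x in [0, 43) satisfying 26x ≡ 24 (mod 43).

The inverse of 26 mod 43 is 5 (since 26·5 = 130 ≡ 1).
Multiplying both sides by 5: x ≡ 5·24 = 120 ≡ 34 (mod 43).

34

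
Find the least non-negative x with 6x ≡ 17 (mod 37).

9

6⁻¹ ≡ 31 (mod 37) because 6·31 = 186 = 5·37 + 1.
Multiplying both sides by 31: x ≡ 31·17 = 527 ≡ 9 (mod 37).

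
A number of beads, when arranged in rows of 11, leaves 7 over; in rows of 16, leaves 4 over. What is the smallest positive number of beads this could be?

84

x ≡ 7 (mod 11) gives x ∈ {7, 18, 29, 40, 51, 62, 73, 84}.
The first of these with x mod 16 = 4 is 84.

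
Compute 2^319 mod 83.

Square-and-reduce mod 83: 2^1≡2, 2^2≡4, 2^4≡16, 2^8≡7, 2^16≡49, 2^32≡77, 2^64≡36, 2^128≡51, 2^256≡28.
Since 319 = 1 + 2 + 4 + 8 + 16 + 32 + 256 in binary, 2^319 ≡ 2·4·16·7·49·77·28 ≡ 6 (mod 83).

6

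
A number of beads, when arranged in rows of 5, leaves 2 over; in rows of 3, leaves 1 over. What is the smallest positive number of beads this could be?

Since 3·2 ≡ 1 (mod 5), take x = 1 + 3·((2−1)·2 mod 5) = 1 + 3·2 = 7.
Check: 7 mod 5 = 2, 7 mod 3 = 1.

7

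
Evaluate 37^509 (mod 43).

7

By repeated squaring mod 43: 37^1≡37, 37^2≡36, 37^4≡6, 37^8≡36, 37^16≡6, 37^32≡36, 37^64≡6, 37^128≡36, 37^256≡6.
Since 509 = 1 + 4 + 8 + 16 + 32 + 64 + 128 + 256 in binary, 37^509 ≡ 37·6·36·6·36·6·36·6 ≡ 7 (mod 43).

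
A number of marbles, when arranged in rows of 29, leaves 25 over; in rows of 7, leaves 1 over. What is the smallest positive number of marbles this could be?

Since 7·25 ≡ 1 (mod 29), take x = 1 + 7·((25−1)·25 mod 29) = 1 + 7·20 = 141.
Check: 141 mod 29 = 25, 141 mod 7 = 1.

141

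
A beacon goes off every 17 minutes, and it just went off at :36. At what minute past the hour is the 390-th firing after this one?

390·17 = 6630.
6630 − 110·60 = 30, so 6630 ≡ 30 (mod 60).
(36 + 30) mod 60 = 6.

6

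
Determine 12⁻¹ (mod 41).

12·24 = 288 = 7·41 + 1, so 12⁻¹ ≡ 24 (mod 41).

24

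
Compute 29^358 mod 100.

61

By repeated squaring mod 100: 29^1≡29, 29^2≡41, 29^4≡81, 29^8≡61, 29^16≡21, 29^32≡41, 29^64≡81, 29^128≡61, 29^256≡21.
Since 358 = 2 + 4 + 32 + 64 + 256 in binary, 29^358 ≡ 41·81·41·81·21 ≡ 61 (mod 100).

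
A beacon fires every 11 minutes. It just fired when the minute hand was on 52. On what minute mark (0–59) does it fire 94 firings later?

6

94·11 = 1034.
1034 = 17·60 + 14, so 1034 mod 60 = 14.
(52 + 14) mod 60 = 6.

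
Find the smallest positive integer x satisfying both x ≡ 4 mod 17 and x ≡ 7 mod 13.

72

Since 13·4 ≡ 1 (mod 17), take x = 7 + 13·((4−7)·4 mod 17) = 7 + 13·5 = 72.
Check: 72 mod 17 = 4, 72 mod 13 = 7.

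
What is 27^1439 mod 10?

3

Powers of 7 mod 10 repeat with period 4: 7, 9, 3, 1.
1439 leaves remainder 3 on division by 4, so 27^1439 ends in 3.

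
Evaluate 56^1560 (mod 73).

By repeated squaring mod 73: 56^1≡56, 56^2≡70, 56^4≡9, 56^8≡8, 56^16≡64, 56^32≡8, 56^64≡64, 56^128≡8, 56^256≡64, 56^512≡8, 56^1024≡64.
Since 1560 = 8 + 16 + 512 + 1024 in binary, 56^1560 ≡ 8·64·8·64 ≡ 1 (mod 73).

1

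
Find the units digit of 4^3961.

4

The units digit of 4^n cycles with period 2: 4, 6, …
3961 mod 2 = 1, so the last digit matches 4^1 = 4.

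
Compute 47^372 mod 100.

41

Square-and-reduce mod 100: 47^1≡47, 47^2≡9, 47^4≡81, 47^8≡61, 47^16≡21, 47^32≡41, 47^64≡81, 47^128≡61, 47^256≡21.
372 = 4 + 16 + 32 + 64 + 256, so 47^372 ≡ 81·21·41·81·21 ≡ 41 (mod 100).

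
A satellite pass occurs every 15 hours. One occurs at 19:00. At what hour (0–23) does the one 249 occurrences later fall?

249·15 = 3735.
Dividing 3735 by 24 gives quotient 155 and remainder 15.
(19 + 15) mod 24 = 10.

10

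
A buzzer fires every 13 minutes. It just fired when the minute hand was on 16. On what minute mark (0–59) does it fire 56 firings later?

24

56·13 = 728.
728 − 12·60 = 8, so 728 ≡ 8 (mod 60).
(16 + 8) mod 60 = 24.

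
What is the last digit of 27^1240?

1

The units digit of 27^n cycles with period 4: 7, 9, 3, 1, …
1240 leaves remainder 0 on division by 4, so 27^1240 ends in 1.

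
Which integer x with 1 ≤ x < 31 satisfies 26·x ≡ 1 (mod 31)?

26·6 = 156 = 5·31 + 1, so 26⁻¹ ≡ 6 (mod 31).

6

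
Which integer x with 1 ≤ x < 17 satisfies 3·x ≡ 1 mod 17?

6

3·6 = 18 = 1·17 + 1, so 3⁻¹ ≡ 6 (mod 17).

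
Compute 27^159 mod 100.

63

Square-and-reduce mod 100: 27^1≡27, 27^2≡29, 27^4≡41, 27^8≡81, 27^16≡61, 27^32≡21, 27^64≡41, 27^128≡81.
159 = 1 + 2 + 4 + 8 + 16 + 128, so 27^159 ≡ 27·29·41·81·61·81 ≡ 63 (mod 100).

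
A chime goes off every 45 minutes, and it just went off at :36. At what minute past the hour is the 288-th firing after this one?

288·45 = 12960.
12960 mod 60 = 0 (since 216·60 = 12960).
(36 + 0) mod 60 = 36.

36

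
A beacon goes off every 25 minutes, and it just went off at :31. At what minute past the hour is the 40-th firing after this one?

11

40·25 = 1000.
1000 mod 60 = 40 (since 16·60 = 960).
(31 + 40) mod 60 = 11.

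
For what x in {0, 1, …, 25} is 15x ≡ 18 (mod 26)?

22

15⁻¹ ≡ 7 (mod 26) because 15·7 = 105 = 4·26 + 1.
Multiplying both sides by 7: x ≡ 7·18 = 126 ≡ 22 (mod 26).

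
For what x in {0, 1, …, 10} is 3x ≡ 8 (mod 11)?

3⁻¹ ≡ 4 (mod 11) because 3·4 = 12 = 1·11 + 1.
So x ≡ 4·8 = 32 ≡ 10 (mod 11).
Check: 3·10 = 30 = 2·11 + 8.

10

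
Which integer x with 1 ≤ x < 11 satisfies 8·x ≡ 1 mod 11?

7

11 = 1·8 + 3
8 = 2·3 + 2
3 = 1·2 + 1
2 = 2·1 + 0
Back-substituting gives 8·7 ≡ 1 (mod 11).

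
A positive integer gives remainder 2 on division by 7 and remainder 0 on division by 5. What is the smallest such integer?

Since 5·3 ≡ 1 (mod 7), take x = 0 + 5·((2−0)·3 mod 7) = 0 + 5·6 = 30.
Check: 30 mod 7 = 2, 30 mod 5 = 0.

30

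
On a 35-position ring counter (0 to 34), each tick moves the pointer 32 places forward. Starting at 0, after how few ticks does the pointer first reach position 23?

32⁻¹ ≡ 23 (mod 35) because 32·23 = 736 = 21·35 + 1.
So x ≡ 23·23 = 529 ≡ 4 (mod 35).

4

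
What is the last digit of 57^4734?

The units digit of 57^n cycles with period 4: 7, 9, 3, 1, …
4734 mod 4 = 2, so the last digit matches 7^2 = 9.

9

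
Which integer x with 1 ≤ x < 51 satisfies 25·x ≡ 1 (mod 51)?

49

25·49 = 1225 = 24·51 + 1, so 25⁻¹ ≡ 49 (mod 51).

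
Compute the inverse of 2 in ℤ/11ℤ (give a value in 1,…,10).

6

11 = 5·2 + 1
2 = 2·1 + 0
Back-substituting gives 2·6 ≡ 1 (mod 11).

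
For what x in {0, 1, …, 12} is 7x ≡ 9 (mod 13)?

5

7⁻¹ ≡ 2 (mod 13) because 7·2 = 14 = 1·13 + 1.
Multiplying both sides by 2: x ≡ 2·9 = 18 ≡ 5 (mod 13).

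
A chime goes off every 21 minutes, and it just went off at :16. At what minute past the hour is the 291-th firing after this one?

291·21 = 6111.
Dividing 6111 by 60 gives quotient 101 and remainder 51.
(16 + 51) mod 60 = 7.

7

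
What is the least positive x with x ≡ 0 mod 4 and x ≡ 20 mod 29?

Since 29·1 ≡ 1 (mod 4), take x = 20 + 29·((0−20)·1 mod 4) = 20 + 29·0 = 20.
Check: 20 mod 4 = 0, 20 mod 29 = 20.

20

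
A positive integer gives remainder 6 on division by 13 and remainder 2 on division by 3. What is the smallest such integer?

32

Since 3·9 ≡ 1 (mod 13), take x = 2 + 3·((6−2)·9 mod 13) = 2 + 3·10 = 32.
Check: 32 mod 13 = 6, 32 mod 3 = 2.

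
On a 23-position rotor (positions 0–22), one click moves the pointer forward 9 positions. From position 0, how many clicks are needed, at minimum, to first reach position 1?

18

9·18 = 162 = 7·23 + 1, so 9⁻¹ ≡ 18 (mod 23).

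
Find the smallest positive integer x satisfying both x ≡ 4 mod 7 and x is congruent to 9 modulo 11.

53

Since 11·2 ≡ 1 (mod 7), take x = 9 + 11·((4−9)·2 mod 7) = 9 + 11·4 = 53.
Check: 53 mod 7 = 4, 53 mod 11 = 9.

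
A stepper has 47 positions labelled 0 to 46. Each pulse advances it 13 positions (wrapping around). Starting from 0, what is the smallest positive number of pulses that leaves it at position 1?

47 = 3·13 + 8
13 = 1·8 + 5
8 = 1·5 + 3
5 = 1·3 + 2
3 = 1·2 + 1
2 = 2·1 + 0
Back-substituting gives 13·29 ≡ 1 (mod 47).

29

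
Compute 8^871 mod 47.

28

Successive squares of 8 mod 47: 8^1≡8, 8^2≡17, 8^4≡7, 8^8≡2, 8^16≡4, 8^32≡16, 8^64≡21, 8^128≡18, 8^256≡42, 8^512≡25.
Since 871 = 1 + 2 + 4 + 32 + 64 + 256 + 512 in binary, 8^871 ≡ 8·17·7·16·21·42·25 ≡ 28 (mod 47).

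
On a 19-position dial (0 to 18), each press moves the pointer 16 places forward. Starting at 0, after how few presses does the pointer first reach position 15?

The inverse of 16 mod 19 is 6 (since 16·6 = 96 ≡ 1).
So x ≡ 6·15 = 90 ≡ 14 (mod 19).
Check: 16·14 = 224 = 11·19 + 15.

14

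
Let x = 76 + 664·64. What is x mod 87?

29

664·64 = 42496.
42496 = 488·87 + 40, so 42496 mod 87 = 40.
(76 + 40) mod 87 = 29.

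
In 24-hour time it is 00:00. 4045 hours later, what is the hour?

13

4045 mod 24 = 13 (since 168·24 = 4032).
(0 + 13) mod 24 = 13.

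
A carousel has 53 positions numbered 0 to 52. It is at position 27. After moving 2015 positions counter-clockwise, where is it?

2015 − 38·53 = 1, so 2015 ≡ 1 (mod 53).
(27 − 1) mod 53 = 26.

26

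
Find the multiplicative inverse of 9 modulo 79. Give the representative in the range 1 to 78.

44

79 = 8·9 + 7
9 = 1·7 + 2
7 = 3·2 + 1
2 = 2·1 + 0
Back-substituting gives 9·44 ≡ 1 (mod 79).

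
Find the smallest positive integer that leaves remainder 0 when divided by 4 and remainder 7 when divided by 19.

64

x ≡ 0 (mod 4) gives x ∈ {0, 4, 8, 12, 16, 20, 24, 28, …}.
The first of these with x mod 19 = 7 is 64.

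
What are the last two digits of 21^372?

By repeated squaring mod 100: 21^1≡21, 21^2≡41, 21^4≡81, 21^8≡61, 21^16≡21, 21^32≡41, 21^64≡81, 21^128≡61, 21^256≡21.
372 = 4 + 16 + 32 + 64 + 256, so 21^372 ≡ 81·21·41·81·21 ≡ 41 (mod 100).

41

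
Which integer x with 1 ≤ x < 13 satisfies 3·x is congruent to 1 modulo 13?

9

3·9 = 27 = 2·13 + 1, so 3⁻¹ ≡ 9 (mod 13).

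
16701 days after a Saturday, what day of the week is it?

Dividing 16701 by 7 gives quotient 2385 and remainder 6.
Saturday + 6 days → Friday.

Friday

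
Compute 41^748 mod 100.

21

Successive squares of 41 mod 100: 41^1≡41, 41^2≡81, 41^4≡61, 41^8≡21, 41^16≡41, 41^32≡81, 41^64≡61, 41^128≡21, 41^256≡41, 41^512≡81.
748 = 4 + 8 + 32 + 64 + 128 + 512, so 41^748 ≡ 61·21·81·61·21·81 ≡ 21 (mod 100).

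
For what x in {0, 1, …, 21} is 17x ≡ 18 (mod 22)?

The inverse of 17 mod 22 is 13 (since 17·13 = 221 ≡ 1).
Multiplying both sides by 13: x ≡ 13·18 = 234 ≡ 14 (mod 22).
Check: 17·14 = 238 = 10·22 + 18.

14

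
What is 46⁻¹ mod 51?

10

46·10 = 460 = 9·51 + 1, so 46⁻¹ ≡ 10 (mod 51).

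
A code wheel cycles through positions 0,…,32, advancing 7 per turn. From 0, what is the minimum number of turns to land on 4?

The inverse of 7 mod 33 is 19 (since 7·19 = 133 ≡ 1).
So x ≡ 19·4 = 76 ≡ 10 (mod 33).

10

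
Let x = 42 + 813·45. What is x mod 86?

77

813·45 = 36585.
36585 − 425·86 = 35, so 36585 ≡ 35 (mod 86).
(42 + 35) mod 86 = 77.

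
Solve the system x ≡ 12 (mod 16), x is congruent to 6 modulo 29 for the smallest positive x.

x ≡ 12 (mod 16) gives x ∈ {12, 28, 44, 60, 76, 92, 108, 124, …}.
The first of these with x mod 29 = 6 is 412.

412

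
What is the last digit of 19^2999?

The units digit of 19^n cycles with period 2: 9, 1, …
2999 mod 2 = 1, so the last digit matches 9^1 = 9.

9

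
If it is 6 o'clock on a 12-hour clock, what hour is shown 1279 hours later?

1

1279 mod 12 = 7 (since 106·12 = 1272).
6 + 7 → 1 on a 12-hour dial.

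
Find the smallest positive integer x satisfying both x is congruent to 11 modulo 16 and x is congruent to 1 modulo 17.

171

x ≡ 11 (mod 16) gives x ∈ {11, 27, 43, 59, 75, 91, 107, 123, …}.
The first of these with x mod 17 = 1 is 171.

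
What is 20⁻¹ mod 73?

20·11 = 220 = 3·73 + 1, so 20⁻¹ ≡ 11 (mod 73).

11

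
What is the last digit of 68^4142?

The units digit of 68^n cycles with period 4: 8, 4, 2, 6, …
4142 leaves remainder 2 on division by 4, so 68^4142 ends in 4.

4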